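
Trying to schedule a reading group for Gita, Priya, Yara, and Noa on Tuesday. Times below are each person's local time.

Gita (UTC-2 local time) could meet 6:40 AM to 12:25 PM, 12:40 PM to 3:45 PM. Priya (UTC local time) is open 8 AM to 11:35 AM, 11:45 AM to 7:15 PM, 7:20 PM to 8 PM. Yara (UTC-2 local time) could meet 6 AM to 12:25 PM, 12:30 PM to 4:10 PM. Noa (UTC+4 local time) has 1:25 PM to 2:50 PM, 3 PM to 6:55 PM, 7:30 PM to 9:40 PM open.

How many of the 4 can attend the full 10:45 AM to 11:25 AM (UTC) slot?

3

Gita in UTC: 08:40-14:25, 14:40-17:45 (add 2h to convert from UTC-2).
Priya in UTC: 08:00-11:35, 11:45-19:15, 19:20-20:00.
Yara in UTC: 08:00-14:25, 14:30-18:10 (add 2h to convert from UTC-2).
Noa in UTC: 09:25-10:50, 11:00-14:55, 15:30-17:40 (subtract 4h to convert from UTC+4).
Gita, Priya, and Yara can make the full 10:45-11:25 slot — that's 3.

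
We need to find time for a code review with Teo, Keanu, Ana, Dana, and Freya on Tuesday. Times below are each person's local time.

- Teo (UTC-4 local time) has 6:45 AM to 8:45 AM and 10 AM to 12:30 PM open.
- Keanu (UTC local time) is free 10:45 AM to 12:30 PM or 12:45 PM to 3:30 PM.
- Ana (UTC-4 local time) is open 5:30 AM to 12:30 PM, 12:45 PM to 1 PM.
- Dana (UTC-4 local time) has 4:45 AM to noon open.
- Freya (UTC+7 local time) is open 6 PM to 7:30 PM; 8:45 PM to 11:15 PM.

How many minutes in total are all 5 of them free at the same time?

180

Teo in UTC: 10:45-12:45, 14:00-16:30 (add 4h to convert from UTC-4).
Keanu in UTC: 10:45-12:30, 12:45-15:30.
Ana in UTC: 09:30-16:30, 16:45-17:00 (add 4h to convert from UTC-4).
Dana in UTC: 08:45-16:00 (add 4h to convert from UTC-4).
Freya in UTC: 11:00-12:30, 13:45-16:15 (subtract 7h to convert from UTC+7).
Teo ∩ Keanu: 10:45-12:30, 14:00-15:30.
Teo ∩ Keanu ∩ Ana: 10:45-12:30, 14:00-15:30.
Teo ∩ Keanu ∩ Ana ∩ Dana: 10:45-12:30, 14:00-15:30.
Teo ∩ Keanu ∩ Ana ∩ Dana ∩ Freya: 11:00-12:30, 14:00-15:30.
Summing the common windows: 90 + 90 = 180 minutes.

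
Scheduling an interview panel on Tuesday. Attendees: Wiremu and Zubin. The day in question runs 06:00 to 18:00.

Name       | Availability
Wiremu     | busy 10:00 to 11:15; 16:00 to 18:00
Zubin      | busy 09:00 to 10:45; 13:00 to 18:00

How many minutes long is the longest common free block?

Wiremu free: 06:00-10:00, 11:15-16:00 (invert busy blocks within the working day).
Zubin free: 06:00-09:00, 10:45-13:00 (invert busy blocks within the working day).
Wiremu ∩ Zubin: 06:00-09:00, 11:15-13:00.
The longest is 06:00-09:00 at 180 minutes.

180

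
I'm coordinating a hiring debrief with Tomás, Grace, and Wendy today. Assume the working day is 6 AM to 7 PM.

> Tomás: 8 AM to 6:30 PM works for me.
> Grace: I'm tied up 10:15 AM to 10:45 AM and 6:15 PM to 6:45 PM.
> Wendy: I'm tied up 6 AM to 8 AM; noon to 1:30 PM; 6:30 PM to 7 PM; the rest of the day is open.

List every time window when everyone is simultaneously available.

08:00-10:15, 10:45-12:00, 13:30-18:15

Tomás free: 08:00-18:30.
Grace free: 06:00-10:15, 10:45-18:15, 18:45-19:00 (invert busy blocks within the working day).
Wendy free: 08:00-12:00, 13:30-18:30 (invert busy blocks within the working day).
Tomás ∩ Grace: 08:00-10:15, 10:45-18:15.
Tomás ∩ Grace ∩ Wendy: 08:00-10:15, 10:45-12:00, 13:30-18:15.
So the common availability across everyone is 08:00-10:15, 10:45-12:00, 13:30-18:15.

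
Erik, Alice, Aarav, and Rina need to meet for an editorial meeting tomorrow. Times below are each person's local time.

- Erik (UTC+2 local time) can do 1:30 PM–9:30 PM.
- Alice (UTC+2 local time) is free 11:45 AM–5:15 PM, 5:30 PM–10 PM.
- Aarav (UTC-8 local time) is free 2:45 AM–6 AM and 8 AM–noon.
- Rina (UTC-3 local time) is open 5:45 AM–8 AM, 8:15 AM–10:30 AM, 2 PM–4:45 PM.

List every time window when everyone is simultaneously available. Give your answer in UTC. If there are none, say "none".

11:30-13:30, 17:00-19:30

Erik in UTC: 11:30-19:30 (subtract 2h to convert from UTC+2).
Alice in UTC: 09:45-15:15, 15:30-20:00 (subtract 2h to convert from UTC+2).
Aarav in UTC: 10:45-14:00, 16:00-20:00 (add 8h to convert from UTC-8).
Rina in UTC: 08:45-11:00, 11:15-13:30, 17:00-19:45 (add 3h to convert from UTC-3).
Erik ∩ Alice: 11:30-15:15, 15:30-19:30.
Erik ∩ Alice ∩ Aarav: 11:30-14:00, 16:00-19:30.
Erik ∩ Alice ∩ Aarav ∩ Rina: 11:30-13:30, 17:00-19:30.
Those are the intersection windows.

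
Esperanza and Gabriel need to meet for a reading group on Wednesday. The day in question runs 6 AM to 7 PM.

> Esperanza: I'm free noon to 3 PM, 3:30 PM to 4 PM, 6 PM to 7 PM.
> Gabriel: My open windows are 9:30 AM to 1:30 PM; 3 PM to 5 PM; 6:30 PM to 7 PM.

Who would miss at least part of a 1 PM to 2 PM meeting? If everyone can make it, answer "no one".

Esperanza: free for 13:00-14:00. Gabriel: not fully free for 13:00-14:00.

Gabriel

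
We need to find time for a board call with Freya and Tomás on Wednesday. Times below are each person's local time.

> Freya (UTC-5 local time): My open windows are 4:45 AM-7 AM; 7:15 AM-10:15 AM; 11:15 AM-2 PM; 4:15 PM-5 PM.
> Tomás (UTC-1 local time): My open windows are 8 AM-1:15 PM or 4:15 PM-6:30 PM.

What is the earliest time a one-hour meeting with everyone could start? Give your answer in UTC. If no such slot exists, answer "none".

09:45

Freya in UTC: 09:45-12:00, 12:15-15:15, 16:15-19:00, 21:15-22:00 (add 5h to convert from UTC-5).
Tomás in UTC: 09:00-14:15, 17:15-19:30 (add 1h to convert from UTC-1).
Freya ∩ Tomás: 09:45-12:00, 12:15-14:15, 17:15-19:00.
The first common window of at least 60 minutes is 09:45-12:00, so the earliest start is 09:45.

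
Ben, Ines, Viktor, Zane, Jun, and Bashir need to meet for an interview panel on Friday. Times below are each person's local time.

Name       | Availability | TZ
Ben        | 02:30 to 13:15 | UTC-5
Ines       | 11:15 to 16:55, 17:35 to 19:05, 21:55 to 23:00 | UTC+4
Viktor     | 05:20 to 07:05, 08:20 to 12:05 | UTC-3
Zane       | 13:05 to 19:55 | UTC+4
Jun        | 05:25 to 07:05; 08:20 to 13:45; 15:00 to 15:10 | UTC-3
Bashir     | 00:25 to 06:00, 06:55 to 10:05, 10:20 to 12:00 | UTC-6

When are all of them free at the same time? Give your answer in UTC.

Ben in UTC: 07:30-18:15 (add 5h to convert from UTC-5).
Ines in UTC: 07:15-12:55, 13:35-15:05, 17:55-19:00 (subtract 4h to convert from UTC+4).
Viktor in UTC: 08:20-10:05, 11:20-15:05 (add 3h to convert from UTC-3).
Zane in UTC: 09:05-15:55 (subtract 4h to convert from UTC+4).
Jun in UTC: 08:25-10:05, 11:20-16:45, 18:00-18:10 (add 3h to convert from UTC-3).
Bashir in UTC: 06:25-12:00, 12:55-16:05, 16:20-18:00 (add 6h to convert from UTC-6).
Ben ∩ Ines: 07:30-12:55, 13:35-15:05, 17:55-18:15.
Ben ∩ Ines ∩ Viktor: 08:20-10:05, 11:20-12:55, 13:35-15:05.
Ben ∩ Ines ∩ Viktor ∩ Zane: 09:05-10:05, 11:20-12:55, 13:35-15:05.
Ben ∩ Ines ∩ Viktor ∩ Zane ∩ Jun: 09:05-10:05, 11:20-12:55, 13:35-15:05.
Ben ∩ Ines ∩ Viktor ∩ Zane ∩ Jun ∩ Bashir: 09:05-10:05, 11:20-12:00, 13:35-15:05.

09:05-10:05, 11:20-12:00, 13:35-15:05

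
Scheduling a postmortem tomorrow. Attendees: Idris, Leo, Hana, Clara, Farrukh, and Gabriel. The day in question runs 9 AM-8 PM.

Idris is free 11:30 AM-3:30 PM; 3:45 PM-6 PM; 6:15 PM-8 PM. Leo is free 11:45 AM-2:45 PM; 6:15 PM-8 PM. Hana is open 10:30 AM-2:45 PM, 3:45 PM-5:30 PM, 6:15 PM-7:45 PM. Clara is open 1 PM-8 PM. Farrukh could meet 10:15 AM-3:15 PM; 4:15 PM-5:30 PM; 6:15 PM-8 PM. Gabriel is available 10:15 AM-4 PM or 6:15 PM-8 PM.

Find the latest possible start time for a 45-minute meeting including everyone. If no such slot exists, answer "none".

19:00

Idris ∩ Leo: 11:45-14:45, 18:15-20:00.
Idris ∩ Leo ∩ Hana: 11:45-14:45, 18:15-19:45.
Idris ∩ Leo ∩ Hana ∩ Clara: 13:00-14:45, 18:15-19:45.
Idris ∩ Leo ∩ Hana ∩ Clara ∩ Farrukh: 13:00-14:45, 18:15-19:45.
Idris ∩ Leo ∩ Hana ∩ Clara ∩ Farrukh ∩ Gabriel: 13:00-14:45, 18:15-19:45.
The last common window of at least 45 minutes is 18:15-19:45; a 45-minute meeting can start as late as 19:00 and still end by 19:45.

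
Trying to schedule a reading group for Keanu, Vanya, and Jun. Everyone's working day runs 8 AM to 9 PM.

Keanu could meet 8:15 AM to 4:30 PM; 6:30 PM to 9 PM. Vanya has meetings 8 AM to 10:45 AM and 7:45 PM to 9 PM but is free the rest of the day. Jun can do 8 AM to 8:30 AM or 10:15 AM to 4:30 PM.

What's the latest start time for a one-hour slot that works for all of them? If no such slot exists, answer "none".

15:30

Keanu free: 08:15-16:30, 18:30-21:00.
Vanya free: 10:45-19:45 (invert busy blocks within the working day).
Jun free: 08:00-08:30, 10:15-16:30.
Keanu ∩ Vanya: 10:45-16:30, 18:30-19:45.
Keanu ∩ Vanya ∩ Jun: 10:45-16:30.
The last common window of at least 60 minutes is 10:45-16:30; a 60-minute meeting can start as late as 15:30 and still end by 16:30.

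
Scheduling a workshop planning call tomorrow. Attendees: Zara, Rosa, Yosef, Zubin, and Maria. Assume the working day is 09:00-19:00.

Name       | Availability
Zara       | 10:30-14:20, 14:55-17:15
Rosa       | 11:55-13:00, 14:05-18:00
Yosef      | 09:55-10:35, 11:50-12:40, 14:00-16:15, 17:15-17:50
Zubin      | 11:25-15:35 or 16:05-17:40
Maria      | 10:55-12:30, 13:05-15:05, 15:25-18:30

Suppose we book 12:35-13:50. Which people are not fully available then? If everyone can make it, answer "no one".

Zara: free for 12:35-13:50. Rosa: not fully free for 12:35-13:50. Yosef: not fully free for 12:35-13:50. Zubin: free for 12:35-13:50. Maria: not fully free for 12:35-13:50.

Maria, Rosa, Yosef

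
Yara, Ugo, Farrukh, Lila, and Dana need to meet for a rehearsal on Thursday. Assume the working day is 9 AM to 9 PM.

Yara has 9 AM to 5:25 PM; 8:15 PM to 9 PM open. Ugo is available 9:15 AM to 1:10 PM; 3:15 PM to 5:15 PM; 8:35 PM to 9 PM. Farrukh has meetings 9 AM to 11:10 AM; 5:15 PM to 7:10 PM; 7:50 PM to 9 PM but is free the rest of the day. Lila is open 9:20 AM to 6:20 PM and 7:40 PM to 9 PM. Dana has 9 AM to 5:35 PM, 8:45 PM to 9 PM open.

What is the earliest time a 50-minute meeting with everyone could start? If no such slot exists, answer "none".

11:10

Yara free: 09:00-17:25, 20:15-21:00.
Ugo free: 09:15-13:10, 15:15-17:15, 20:35-21:00.
Farrukh free: 11:10-17:15, 19:10-19:50 (invert busy blocks within the working day).
Lila free: 09:20-18:20, 19:40-21:00.
Dana free: 09:00-17:35, 20:45-21:00.
Yara ∩ Ugo: 09:15-13:10, 15:15-17:15, 20:35-21:00.
Yara ∩ Ugo ∩ Farrukh: 11:10-13:10, 15:15-17:15.
Yara ∩ Ugo ∩ Farrukh ∩ Lila: 11:10-13:10, 15:15-17:15.
Yara ∩ Ugo ∩ Farrukh ∩ Lila ∩ Dana: 11:10-13:10, 15:15-17:15.
So the common availability across everyone is 11:10-13:10, 15:15-17:15.
The first common window of at least 50 minutes is 11:10-13:10, so the earliest start is 11:10.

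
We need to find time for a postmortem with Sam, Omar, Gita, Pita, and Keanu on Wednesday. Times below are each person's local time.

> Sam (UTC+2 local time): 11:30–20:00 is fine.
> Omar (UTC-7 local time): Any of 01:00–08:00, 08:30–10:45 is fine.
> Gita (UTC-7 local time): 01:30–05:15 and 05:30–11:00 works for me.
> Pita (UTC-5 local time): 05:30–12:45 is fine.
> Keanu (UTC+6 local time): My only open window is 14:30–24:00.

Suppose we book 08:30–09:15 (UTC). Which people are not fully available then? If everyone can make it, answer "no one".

Sam in UTC: 09:30-18:00 (subtract 2h to convert from UTC+2).
Omar in UTC: 08:00-15:00, 15:30-17:45 (add 7h to convert from UTC-7).
Gita in UTC: 08:30-12:15, 12:30-18:00 (add 7h to convert from UTC-7).
Pita in UTC: 10:30-17:45 (add 5h to convert from UTC-5).
Keanu in UTC: 08:30-18:00 (subtract 6h to convert from UTC+6).
Sam: not fully free for 08:30-09:15. Omar: free for 08:30-09:15. Gita: free for 08:30-09:15. Pita: not fully free for 08:30-09:15. Keanu: free for 08:30-09:15.

Pita, Sam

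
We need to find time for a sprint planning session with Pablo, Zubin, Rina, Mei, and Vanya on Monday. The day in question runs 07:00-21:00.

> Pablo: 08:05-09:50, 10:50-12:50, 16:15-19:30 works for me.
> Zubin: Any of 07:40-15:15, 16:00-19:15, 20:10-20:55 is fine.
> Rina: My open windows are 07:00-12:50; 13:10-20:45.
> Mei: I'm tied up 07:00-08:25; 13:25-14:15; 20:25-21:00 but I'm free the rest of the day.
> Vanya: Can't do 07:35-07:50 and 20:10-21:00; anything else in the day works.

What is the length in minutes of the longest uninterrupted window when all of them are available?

180

Pablo free: 08:05-09:50, 10:50-12:50, 16:15-19:30.
Zubin free: 07:40-15:15, 16:00-19:15, 20:10-20:55.
Rina free: 07:00-12:50, 13:10-20:45.
Mei free: 08:25-13:25, 14:15-20:25 (invert busy blocks within the working day).
Vanya free: 07:00-07:35, 07:50-20:10 (invert busy blocks within the working day).
Pablo ∩ Zubin: 08:05-09:50, 10:50-12:50, 16:15-19:15.
Pablo ∩ Zubin ∩ Rina: 08:05-09:50, 10:50-12:50, 16:15-19:15.
Pablo ∩ Zubin ∩ Rina ∩ Mei: 08:25-09:50, 10:50-12:50, 16:15-19:15.
Pablo ∩ Zubin ∩ Rina ∩ Mei ∩ Vanya: 08:25-09:50, 10:50-12:50, 16:15-19:15.
The longest is 16:15-19:15 at 180 minutes.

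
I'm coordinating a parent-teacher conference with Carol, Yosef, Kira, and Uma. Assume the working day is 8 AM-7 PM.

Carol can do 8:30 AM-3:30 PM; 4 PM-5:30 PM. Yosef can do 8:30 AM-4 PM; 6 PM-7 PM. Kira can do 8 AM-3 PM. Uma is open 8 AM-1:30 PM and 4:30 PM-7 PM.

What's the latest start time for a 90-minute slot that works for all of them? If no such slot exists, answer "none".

Carol ∩ Yosef: 08:30-15:30.
Carol ∩ Yosef ∩ Kira: 08:30-15:00.
Carol ∩ Yosef ∩ Kira ∩ Uma: 08:30-13:30.
So the common availability across everyone is 08:30-13:30.
The last common window of at least 90 minutes is 08:30-13:30; a 90-minute meeting can start as late as 12:00 and still end by 13:30.

12:00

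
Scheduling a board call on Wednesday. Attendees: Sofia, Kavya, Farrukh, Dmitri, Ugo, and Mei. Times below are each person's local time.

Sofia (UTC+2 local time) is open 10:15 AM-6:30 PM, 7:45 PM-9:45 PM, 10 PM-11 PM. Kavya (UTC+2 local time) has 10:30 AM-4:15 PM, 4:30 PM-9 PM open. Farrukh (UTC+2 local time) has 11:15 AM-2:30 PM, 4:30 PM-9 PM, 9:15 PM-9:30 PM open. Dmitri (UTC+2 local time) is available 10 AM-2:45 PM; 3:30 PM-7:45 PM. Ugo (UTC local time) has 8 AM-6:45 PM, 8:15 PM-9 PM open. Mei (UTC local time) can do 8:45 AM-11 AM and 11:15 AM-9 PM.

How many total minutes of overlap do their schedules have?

Sofia in UTC: 08:15-16:30, 17:45-19:45, 20:00-21:00 (subtract 2h to convert from UTC+2).
Kavya in UTC: 08:30-14:15, 14:30-19:00 (subtract 2h to convert from UTC+2).
Farrukh in UTC: 09:15-12:30, 14:30-19:00, 19:15-19:30 (subtract 2h to convert from UTC+2).
Dmitri in UTC: 08:00-12:45, 13:30-17:45 (subtract 2h to convert from UTC+2).
Ugo in UTC: 08:00-18:45, 20:15-21:00.
Mei in UTC: 08:45-11:00, 11:15-21:00.
Sofia ∩ Kavya: 08:30-14:15, 14:30-16:30, 17:45-19:00.
Sofia ∩ Kavya ∩ Farrukh: 09:15-12:30, 14:30-16:30, 17:45-19:00.
Sofia ∩ Kavya ∩ Farrukh ∩ Dmitri: 09:15-12:30, 14:30-16:30.
Sofia ∩ Kavya ∩ Farrukh ∩ Dmitri ∩ Ugo: 09:15-12:30, 14:30-16:30.
Sofia ∩ Kavya ∩ Farrukh ∩ Dmitri ∩ Ugo ∩ Mei: 09:15-11:00, 11:15-12:30, 14:30-16:30.
Summing the common windows: 105 + 75 + 120 = 300 minutes.

300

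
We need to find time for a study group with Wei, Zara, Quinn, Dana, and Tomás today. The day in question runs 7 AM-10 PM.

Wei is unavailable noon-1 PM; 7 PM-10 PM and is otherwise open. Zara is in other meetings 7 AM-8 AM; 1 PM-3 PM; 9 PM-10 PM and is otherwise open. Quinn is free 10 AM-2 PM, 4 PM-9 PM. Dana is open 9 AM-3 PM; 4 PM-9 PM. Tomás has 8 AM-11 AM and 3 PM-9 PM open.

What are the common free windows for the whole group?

10:00-11:00, 16:00-19:00

Wei free: 07:00-12:00, 13:00-19:00 (invert busy blocks within the working day).
Zara free: 08:00-13:00, 15:00-21:00 (invert busy blocks within the working day).
Quinn free: 10:00-14:00, 16:00-21:00.
Dana free: 09:00-15:00, 16:00-21:00.
Tomás free: 08:00-11:00, 15:00-21:00.
Wei ∩ Zara: 08:00-12:00, 15:00-19:00.
Wei ∩ Zara ∩ Quinn: 10:00-12:00, 16:00-19:00.
Wei ∩ Zara ∩ Quinn ∩ Dana: 10:00-12:00, 16:00-19:00.
Wei ∩ Zara ∩ Quinn ∩ Dana ∩ Tomás: 10:00-11:00, 16:00-19:00.
Those are the intersection windows.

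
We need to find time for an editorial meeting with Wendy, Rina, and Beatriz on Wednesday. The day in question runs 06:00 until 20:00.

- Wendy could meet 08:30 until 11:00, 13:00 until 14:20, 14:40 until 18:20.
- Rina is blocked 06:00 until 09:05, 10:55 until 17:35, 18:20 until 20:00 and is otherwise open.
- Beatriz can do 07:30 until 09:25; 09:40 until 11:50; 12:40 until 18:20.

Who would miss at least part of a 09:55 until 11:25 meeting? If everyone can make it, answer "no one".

Wendy free: 08:30-11:00, 13:00-14:20, 14:40-18:20.
Rina free: 09:05-10:55, 17:35-18:20 (invert busy blocks within the working day).
Beatriz free: 07:30-09:25, 09:40-11:50, 12:40-18:20.
Wendy: not fully free for 09:55-11:25. Rina: not fully free for 09:55-11:25. Beatriz: free for 09:55-11:25.

Rina, Wendy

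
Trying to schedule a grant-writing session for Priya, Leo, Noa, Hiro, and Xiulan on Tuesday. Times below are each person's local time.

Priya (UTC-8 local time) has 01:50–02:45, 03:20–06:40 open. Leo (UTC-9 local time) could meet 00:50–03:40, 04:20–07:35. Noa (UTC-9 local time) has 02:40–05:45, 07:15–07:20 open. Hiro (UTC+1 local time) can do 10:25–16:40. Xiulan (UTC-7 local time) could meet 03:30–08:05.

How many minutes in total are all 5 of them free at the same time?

140

Priya in UTC: 09:50-10:45, 11:20-14:40 (add 8h to convert from UTC-8).
Leo in UTC: 09:50-12:40, 13:20-16:35 (add 9h to convert from UTC-9).
Noa in UTC: 11:40-14:45, 16:15-16:20 (add 9h to convert from UTC-9).
Hiro in UTC: 09:25-15:40 (subtract 1h to convert from UTC+1).
Xiulan in UTC: 10:30-15:05 (add 7h to convert from UTC-7).
Priya ∩ Leo: 09:50-10:45, 11:20-12:40, 13:20-14:40.
Priya ∩ Leo ∩ Noa: 11:40-12:40, 13:20-14:40.
Priya ∩ Leo ∩ Noa ∩ Hiro: 11:40-12:40, 13:20-14:40.
Priya ∩ Leo ∩ Noa ∩ Hiro ∩ Xiulan: 11:40-12:40, 13:20-14:40.
Summing the common windows: 60 + 80 = 140 minutes.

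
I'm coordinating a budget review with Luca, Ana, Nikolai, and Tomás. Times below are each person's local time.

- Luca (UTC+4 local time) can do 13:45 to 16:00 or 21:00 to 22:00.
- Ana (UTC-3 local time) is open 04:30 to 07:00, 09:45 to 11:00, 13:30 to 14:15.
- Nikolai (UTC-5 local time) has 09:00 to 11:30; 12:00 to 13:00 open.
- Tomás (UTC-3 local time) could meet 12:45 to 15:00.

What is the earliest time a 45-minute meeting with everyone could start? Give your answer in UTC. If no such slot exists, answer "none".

Luca in UTC: 09:45-12:00, 17:00-18:00 (subtract 4h to convert from UTC+4).
Ana in UTC: 07:30-10:00, 12:45-14:00, 16:30-17:15 (add 3h to convert from UTC-3).
Nikolai in UTC: 14:00-16:30, 17:00-18:00 (add 5h to convert from UTC-5).
Tomás in UTC: 15:45-18:00 (add 3h to convert from UTC-3).
Luca ∩ Ana: 09:45-10:00, 17:00-17:15.
Luca ∩ Ana ∩ Nikolai: 17:00-17:15.
Luca ∩ Ana ∩ Nikolai ∩ Tomás: 17:00-17:15.
No common window is at least 45 minutes long.

none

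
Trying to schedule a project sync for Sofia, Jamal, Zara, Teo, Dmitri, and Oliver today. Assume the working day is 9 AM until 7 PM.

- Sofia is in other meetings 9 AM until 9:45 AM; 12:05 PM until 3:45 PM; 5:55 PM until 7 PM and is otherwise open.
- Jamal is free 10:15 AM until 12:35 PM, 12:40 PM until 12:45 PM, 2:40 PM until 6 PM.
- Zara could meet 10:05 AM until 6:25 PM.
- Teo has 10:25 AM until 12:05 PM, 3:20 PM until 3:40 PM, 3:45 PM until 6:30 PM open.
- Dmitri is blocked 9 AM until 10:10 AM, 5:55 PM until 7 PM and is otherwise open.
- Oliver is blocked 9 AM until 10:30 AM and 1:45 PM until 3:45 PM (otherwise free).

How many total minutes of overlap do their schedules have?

225

Sofia free: 09:45-12:05, 15:45-17:55 (invert busy blocks within the working day).
Jamal free: 10:15-12:35, 12:40-12:45, 14:40-18:00.
Zara free: 10:05-18:25.
Teo free: 10:25-12:05, 15:20-15:40, 15:45-18:30.
Dmitri free: 10:10-17:55 (invert busy blocks within the working day).
Oliver free: 10:30-13:45, 15:45-19:00 (invert busy blocks within the working day).
Sofia ∩ Jamal: 10:15-12:05, 15:45-17:55.
Sofia ∩ Jamal ∩ Zara: 10:15-12:05, 15:45-17:55.
Sofia ∩ Jamal ∩ Zara ∩ Teo: 10:25-12:05, 15:45-17:55.
Sofia ∩ Jamal ∩ Zara ∩ Teo ∩ Dmitri: 10:25-12:05, 15:45-17:55.
Sofia ∩ Jamal ∩ Zara ∩ Teo ∩ Dmitri ∩ Oliver: 10:30-12:05, 15:45-17:55.
So the common availability across everyone is 10:30-12:05, 15:45-17:55.
Summing the common windows: 95 + 130 = 225 minutes.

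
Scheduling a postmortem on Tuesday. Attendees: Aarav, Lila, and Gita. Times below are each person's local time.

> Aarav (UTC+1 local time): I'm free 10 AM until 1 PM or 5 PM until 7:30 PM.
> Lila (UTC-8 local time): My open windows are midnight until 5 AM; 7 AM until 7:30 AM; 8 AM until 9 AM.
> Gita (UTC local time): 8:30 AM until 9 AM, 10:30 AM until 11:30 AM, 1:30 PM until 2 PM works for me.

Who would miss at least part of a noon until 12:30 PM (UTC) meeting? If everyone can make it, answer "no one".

Aarav in UTC: 09:00-12:00, 16:00-18:30 (subtract 1h to convert from UTC+1).
Lila in UTC: 08:00-13:00, 15:00-15:30, 16:00-17:00 (add 8h to convert from UTC-8).
Gita in UTC: 08:30-09:00, 10:30-11:30, 13:30-14:00.
Aarav: not fully free for 12:00-12:30. Lila: free for 12:00-12:30. Gita: not fully free for 12:00-12:30.

Aarav, Gita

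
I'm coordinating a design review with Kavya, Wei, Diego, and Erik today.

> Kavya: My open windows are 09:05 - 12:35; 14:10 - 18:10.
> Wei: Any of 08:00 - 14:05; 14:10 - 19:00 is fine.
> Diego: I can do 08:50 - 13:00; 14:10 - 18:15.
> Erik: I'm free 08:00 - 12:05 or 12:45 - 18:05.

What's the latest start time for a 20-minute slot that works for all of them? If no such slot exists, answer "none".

17:45

Kavya ∩ Wei: 09:05-12:35, 14:10-18:10.
Kavya ∩ Wei ∩ Diego: 09:05-12:35, 14:10-18:10.
Kavya ∩ Wei ∩ Diego ∩ Erik: 09:05-12:05, 14:10-18:05.
Those are the intersection windows.
The last common window of at least 20 minutes is 14:10-18:05; a 20-minute meeting can start as late as 17:45 and still end by 18:05.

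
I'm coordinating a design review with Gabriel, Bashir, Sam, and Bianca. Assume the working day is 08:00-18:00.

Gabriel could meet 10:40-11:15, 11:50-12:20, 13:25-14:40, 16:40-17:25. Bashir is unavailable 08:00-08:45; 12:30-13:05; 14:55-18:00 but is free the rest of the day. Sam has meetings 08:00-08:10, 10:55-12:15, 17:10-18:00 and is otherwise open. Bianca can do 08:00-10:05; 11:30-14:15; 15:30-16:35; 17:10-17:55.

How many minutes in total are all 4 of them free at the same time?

55

Gabriel free: 10:40-11:15, 11:50-12:20, 13:25-14:40, 16:40-17:25.
Bashir free: 08:45-12:30, 13:05-14:55 (invert busy blocks within the working day).
Sam free: 08:10-10:55, 12:15-17:10 (invert busy blocks within the working day).
Bianca free: 08:00-10:05, 11:30-14:15, 15:30-16:35, 17:10-17:55.
Gabriel ∩ Bashir: 10:40-11:15, 11:50-12:20, 13:25-14:40.
Gabriel ∩ Bashir ∩ Sam: 10:40-10:55, 12:15-12:20, 13:25-14:40.
Gabriel ∩ Bashir ∩ Sam ∩ Bianca: 12:15-12:20, 13:25-14:15.
Those are the intersection windows.
Summing the common windows: 5 + 50 = 55 minutes.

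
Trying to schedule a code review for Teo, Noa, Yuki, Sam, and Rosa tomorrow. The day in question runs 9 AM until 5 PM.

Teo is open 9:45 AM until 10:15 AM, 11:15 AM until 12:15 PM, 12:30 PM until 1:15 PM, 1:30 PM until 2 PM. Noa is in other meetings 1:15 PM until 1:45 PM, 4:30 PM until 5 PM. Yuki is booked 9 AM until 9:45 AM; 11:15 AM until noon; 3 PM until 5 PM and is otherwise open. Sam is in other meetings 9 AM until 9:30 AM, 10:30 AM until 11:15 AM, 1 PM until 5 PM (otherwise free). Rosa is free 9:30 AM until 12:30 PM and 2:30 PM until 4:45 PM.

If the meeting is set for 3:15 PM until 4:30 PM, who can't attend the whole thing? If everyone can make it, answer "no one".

Sam, Teo, Yuki

Teo free: 09:45-10:15, 11:15-12:15, 12:30-13:15, 13:30-14:00.
Noa free: 09:00-13:15, 13:45-16:30 (invert busy blocks within the working day).
Yuki free: 09:45-11:15, 12:00-15:00 (invert busy blocks within the working day).
Sam free: 09:30-10:30, 11:15-13:00 (invert busy blocks within the working day).
Rosa free: 09:30-12:30, 14:30-16:45.
Teo: not fully free for 15:15-16:30. Noa: free for 15:15-16:30. Yuki: not fully free for 15:15-16:30. Sam: not fully free for 15:15-16:30. Rosa: free for 15:15-16:30.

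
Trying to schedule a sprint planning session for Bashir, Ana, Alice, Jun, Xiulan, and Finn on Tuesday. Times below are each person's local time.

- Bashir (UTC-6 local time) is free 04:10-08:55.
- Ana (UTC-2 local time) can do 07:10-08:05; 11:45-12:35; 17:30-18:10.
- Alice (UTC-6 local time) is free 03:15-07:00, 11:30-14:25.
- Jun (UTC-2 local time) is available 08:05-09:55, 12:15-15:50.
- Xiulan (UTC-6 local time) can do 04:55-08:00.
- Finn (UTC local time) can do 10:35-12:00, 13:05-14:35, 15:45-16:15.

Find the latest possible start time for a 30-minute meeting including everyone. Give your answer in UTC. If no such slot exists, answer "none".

none

Bashir in UTC: 10:10-14:55 (add 6h to convert from UTC-6).
Ana in UTC: 09:10-10:05, 13:45-14:35, 19:30-20:10 (add 2h to convert from UTC-2).
Alice in UTC: 09:15-13:00, 17:30-20:25 (add 6h to convert from UTC-6).
Jun in UTC: 10:05-11:55, 14:15-17:50 (add 2h to convert from UTC-2).
Xiulan in UTC: 10:55-14:00 (add 6h to convert from UTC-6).
Finn in UTC: 10:35-12:00, 13:05-14:35, 15:45-16:15.
Bashir ∩ Ana: 13:45-14:35.
Bashir ∩ Ana ∩ Alice: ∅.
Bashir ∩ Ana ∩ Alice ∩ Jun: ∅.
Bashir ∩ Ana ∩ Alice ∩ Jun ∩ Xiulan: ∅.
Bashir ∩ Ana ∩ Alice ∩ Jun ∩ Xiulan ∩ Finn: ∅.
There is no time when everyone is free.
No common window is at least 30 minutes long.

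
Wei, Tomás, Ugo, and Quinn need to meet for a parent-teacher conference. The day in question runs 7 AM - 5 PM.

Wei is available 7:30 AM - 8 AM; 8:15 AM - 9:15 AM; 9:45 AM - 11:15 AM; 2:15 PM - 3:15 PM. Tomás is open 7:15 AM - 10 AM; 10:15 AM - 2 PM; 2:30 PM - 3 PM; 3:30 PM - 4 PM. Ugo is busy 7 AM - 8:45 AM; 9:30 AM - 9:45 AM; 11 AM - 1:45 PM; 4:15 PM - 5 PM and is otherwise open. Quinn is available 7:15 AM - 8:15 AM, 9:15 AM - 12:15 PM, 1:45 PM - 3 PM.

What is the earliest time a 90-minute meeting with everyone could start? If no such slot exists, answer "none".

none

Wei free: 07:30-08:00, 08:15-09:15, 09:45-11:15, 14:15-15:15.
Tomás free: 07:15-10:00, 10:15-14:00, 14:30-15:00, 15:30-16:00.
Ugo free: 08:45-09:30, 09:45-11:00, 13:45-16:15 (invert busy blocks within the working day).
Quinn free: 07:15-08:15, 09:15-12:15, 13:45-15:00.
Wei ∩ Tomás: 07:30-08:00, 08:15-09:15, 09:45-10:00, 10:15-11:15, 14:30-15:00.
Wei ∩ Tomás ∩ Ugo: 08:45-09:15, 09:45-10:00, 10:15-11:00, 14:30-15:00.
Wei ∩ Tomás ∩ Ugo ∩ Quinn: 09:45-10:00, 10:15-11:00, 14:30-15:00.
No common window is at least 90 minutes long.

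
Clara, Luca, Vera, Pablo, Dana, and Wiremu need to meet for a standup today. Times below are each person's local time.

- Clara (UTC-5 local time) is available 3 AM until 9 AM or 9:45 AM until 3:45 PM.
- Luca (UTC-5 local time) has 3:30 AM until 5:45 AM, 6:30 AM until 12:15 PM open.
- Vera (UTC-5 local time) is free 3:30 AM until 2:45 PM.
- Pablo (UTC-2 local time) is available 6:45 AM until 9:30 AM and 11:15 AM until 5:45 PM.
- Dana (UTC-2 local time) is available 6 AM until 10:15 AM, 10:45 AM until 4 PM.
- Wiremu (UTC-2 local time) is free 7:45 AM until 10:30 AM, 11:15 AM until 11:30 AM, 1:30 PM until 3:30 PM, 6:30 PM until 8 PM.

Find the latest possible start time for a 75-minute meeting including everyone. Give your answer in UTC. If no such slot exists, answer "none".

Clara in UTC: 08:00-14:00, 14:45-20:45 (add 5h to convert from UTC-5).
Luca in UTC: 08:30-10:45, 11:30-17:15 (add 5h to convert from UTC-5).
Vera in UTC: 08:30-19:45 (add 5h to convert from UTC-5).
Pablo in UTC: 08:45-11:30, 13:15-19:45 (add 2h to convert from UTC-2).
Dana in UTC: 08:00-12:15, 12:45-18:00 (add 2h to convert from UTC-2).
Wiremu in UTC: 09:45-12:30, 13:15-13:30, 15:30-17:30, 20:30-22:00 (add 2h to convert from UTC-2).
Clara ∩ Luca: 08:30-10:45, 11:30-14:00, 14:45-17:15.
Clara ∩ Luca ∩ Vera: 08:30-10:45, 11:30-14:00, 14:45-17:15.
Clara ∩ Luca ∩ Vera ∩ Pablo: 08:45-10:45, 13:15-14:00, 14:45-17:15.
Clara ∩ Luca ∩ Vera ∩ Pablo ∩ Dana: 08:45-10:45, 13:15-14:00, 14:45-17:15.
Clara ∩ Luca ∩ Vera ∩ Pablo ∩ Dana ∩ Wiremu: 09:45-10:45, 13:15-13:30, 15:30-17:15.
The last common window of at least 75 minutes is 15:30-17:15; a 75-minute meeting can start as late as 16:00 and still end by 17:15.

16:00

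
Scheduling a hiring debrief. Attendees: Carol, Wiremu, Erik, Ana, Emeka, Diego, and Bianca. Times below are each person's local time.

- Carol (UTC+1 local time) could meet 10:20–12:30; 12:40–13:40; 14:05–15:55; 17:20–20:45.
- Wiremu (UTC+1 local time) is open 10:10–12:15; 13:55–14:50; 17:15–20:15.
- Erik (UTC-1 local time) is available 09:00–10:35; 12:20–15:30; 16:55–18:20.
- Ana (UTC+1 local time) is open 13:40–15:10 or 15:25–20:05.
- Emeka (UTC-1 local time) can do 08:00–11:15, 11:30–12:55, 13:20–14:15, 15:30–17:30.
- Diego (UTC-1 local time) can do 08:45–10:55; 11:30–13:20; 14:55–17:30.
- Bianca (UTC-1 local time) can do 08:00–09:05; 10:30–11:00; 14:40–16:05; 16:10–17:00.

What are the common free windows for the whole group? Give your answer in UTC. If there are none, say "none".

17:55-18:00

Carol in UTC: 09:20-11:30, 11:40-12:40, 13:05-14:55, 16:20-19:45 (subtract 1h to convert from UTC+1).
Wiremu in UTC: 09:10-11:15, 12:55-13:50, 16:15-19:15 (subtract 1h to convert from UTC+1).
Erik in UTC: 10:00-11:35, 13:20-16:30, 17:55-19:20 (add 1h to convert from UTC-1).
Ana in UTC: 12:40-14:10, 14:25-19:05 (subtract 1h to convert from UTC+1).
Emeka in UTC: 09:00-12:15, 12:30-13:55, 14:20-15:15, 16:30-18:30 (add 1h to convert from UTC-1).
Diego in UTC: 09:45-11:55, 12:30-14:20, 15:55-18:30 (add 1h to convert from UTC-1).
Bianca in UTC: 09:00-10:05, 11:30-12:00, 15:40-17:05, 17:10-18:00 (add 1h to convert from UTC-1).
Carol ∩ Wiremu: 09:20-11:15, 13:05-13:50, 16:20-19:15.
Carol ∩ Wiremu ∩ Erik: 10:00-11:15, 13:20-13:50, 16:20-16:30, 17:55-19:15.
Carol ∩ Wiremu ∩ Erik ∩ Ana: 13:20-13:50, 16:20-16:30, 17:55-19:05.
Carol ∩ Wiremu ∩ Erik ∩ Ana ∩ Emeka: 13:20-13:50, 17:55-18:30.
Carol ∩ Wiremu ∩ Erik ∩ Ana ∩ Emeka ∩ Diego: 13:20-13:50, 17:55-18:30.
Carol ∩ Wiremu ∩ Erik ∩ Ana ∩ Emeka ∩ Diego ∩ Bianca: 17:55-18:00.
Those are the intersection windows.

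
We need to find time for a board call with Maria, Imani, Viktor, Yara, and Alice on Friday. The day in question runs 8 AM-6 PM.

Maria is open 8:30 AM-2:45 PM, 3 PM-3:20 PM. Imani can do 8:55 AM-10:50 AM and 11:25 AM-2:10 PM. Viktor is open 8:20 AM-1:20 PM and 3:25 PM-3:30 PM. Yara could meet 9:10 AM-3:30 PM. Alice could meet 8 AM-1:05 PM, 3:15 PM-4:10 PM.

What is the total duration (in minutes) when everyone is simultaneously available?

Maria ∩ Imani: 08:55-10:50, 11:25-14:10.
Maria ∩ Imani ∩ Viktor: 08:55-10:50, 11:25-13:20.
Maria ∩ Imani ∩ Viktor ∩ Yara: 09:10-10:50, 11:25-13:20.
Maria ∩ Imani ∩ Viktor ∩ Yara ∩ Alice: 09:10-10:50, 11:25-13:05.
Summing the common windows: 100 + 100 = 200 minutes.

200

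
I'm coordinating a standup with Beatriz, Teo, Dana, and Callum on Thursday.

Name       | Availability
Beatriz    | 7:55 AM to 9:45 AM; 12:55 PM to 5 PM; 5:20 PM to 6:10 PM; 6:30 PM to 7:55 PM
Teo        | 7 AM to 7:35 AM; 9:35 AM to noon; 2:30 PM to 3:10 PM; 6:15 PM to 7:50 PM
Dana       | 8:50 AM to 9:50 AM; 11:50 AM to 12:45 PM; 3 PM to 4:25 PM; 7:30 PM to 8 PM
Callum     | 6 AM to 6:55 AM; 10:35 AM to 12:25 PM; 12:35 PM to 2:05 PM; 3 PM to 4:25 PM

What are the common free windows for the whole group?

15:00-15:10

Beatriz ∩ Teo: 09:35-09:45, 14:30-15:10, 18:30-19:50.
Beatriz ∩ Teo ∩ Dana: 09:35-09:45, 15:00-15:10, 19:30-19:50.
Beatriz ∩ Teo ∩ Dana ∩ Callum: 15:00-15:10.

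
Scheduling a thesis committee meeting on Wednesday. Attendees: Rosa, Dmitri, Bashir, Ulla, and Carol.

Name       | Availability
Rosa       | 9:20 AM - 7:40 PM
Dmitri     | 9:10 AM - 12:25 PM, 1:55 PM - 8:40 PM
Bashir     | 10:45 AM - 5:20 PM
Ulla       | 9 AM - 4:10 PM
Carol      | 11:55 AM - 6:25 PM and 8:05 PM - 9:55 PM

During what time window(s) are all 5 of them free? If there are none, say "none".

11:55-12:25, 13:55-16:10

Rosa ∩ Dmitri: 09:20-12:25, 13:55-19:40.
Rosa ∩ Dmitri ∩ Bashir: 10:45-12:25, 13:55-17:20.
Rosa ∩ Dmitri ∩ Bashir ∩ Ulla: 10:45-12:25, 13:55-16:10.
Rosa ∩ Dmitri ∩ Bashir ∩ Ulla ∩ Carol: 11:55-12:25, 13:55-16:10.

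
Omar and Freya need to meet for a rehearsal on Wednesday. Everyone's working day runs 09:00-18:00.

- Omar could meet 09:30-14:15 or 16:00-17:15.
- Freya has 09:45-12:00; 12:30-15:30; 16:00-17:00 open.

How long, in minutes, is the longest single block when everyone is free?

135

Omar ∩ Freya: 09:45-12:00, 12:30-14:15, 16:00-17:00.
So the common availability across everyone is 09:45-12:00, 12:30-14:15, 16:00-17:00.
The longest is 09:45-12:00 at 135 minutes.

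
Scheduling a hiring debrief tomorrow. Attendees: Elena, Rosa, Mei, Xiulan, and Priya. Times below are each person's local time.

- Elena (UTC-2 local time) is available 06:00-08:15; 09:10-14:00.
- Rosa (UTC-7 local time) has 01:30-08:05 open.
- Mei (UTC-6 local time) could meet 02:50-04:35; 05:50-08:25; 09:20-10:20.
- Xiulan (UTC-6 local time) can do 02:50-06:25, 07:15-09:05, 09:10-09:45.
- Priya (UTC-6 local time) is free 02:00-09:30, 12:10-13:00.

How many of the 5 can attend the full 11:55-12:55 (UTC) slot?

Elena in UTC: 08:00-10:15, 11:10-16:00 (add 2h to convert from UTC-2).
Rosa in UTC: 08:30-15:05 (add 7h to convert from UTC-7).
Mei in UTC: 08:50-10:35, 11:50-14:25, 15:20-16:20 (add 6h to convert from UTC-6).
Xiulan in UTC: 08:50-12:25, 13:15-15:05, 15:10-15:45 (add 6h to convert from UTC-6).
Priya in UTC: 08:00-15:30, 18:10-19:00 (add 6h to convert from UTC-6).
Elena, Rosa, Mei, and Priya can make the full 11:55-12:55 slot — that's 4.

4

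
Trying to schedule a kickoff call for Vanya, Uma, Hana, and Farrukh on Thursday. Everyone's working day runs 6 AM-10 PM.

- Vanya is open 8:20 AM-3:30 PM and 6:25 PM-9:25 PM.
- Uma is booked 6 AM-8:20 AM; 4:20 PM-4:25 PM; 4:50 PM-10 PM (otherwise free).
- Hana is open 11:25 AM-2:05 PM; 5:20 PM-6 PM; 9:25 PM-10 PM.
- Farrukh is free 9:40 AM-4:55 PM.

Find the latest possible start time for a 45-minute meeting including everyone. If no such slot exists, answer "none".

Vanya free: 08:20-15:30, 18:25-21:25.
Uma free: 08:20-16:20, 16:25-16:50 (invert busy blocks within the working day).
Hana free: 11:25-14:05, 17:20-18:00, 21:25-22:00.
Farrukh free: 09:40-16:55.
Vanya ∩ Uma: 08:20-15:30.
Vanya ∩ Uma ∩ Hana: 11:25-14:05.
Vanya ∩ Uma ∩ Hana ∩ Farrukh: 11:25-14:05.
The last common window of at least 45 minutes is 11:25-14:05; a 45-minute meeting can start as late as 13:20 and still end by 14:05.

13:20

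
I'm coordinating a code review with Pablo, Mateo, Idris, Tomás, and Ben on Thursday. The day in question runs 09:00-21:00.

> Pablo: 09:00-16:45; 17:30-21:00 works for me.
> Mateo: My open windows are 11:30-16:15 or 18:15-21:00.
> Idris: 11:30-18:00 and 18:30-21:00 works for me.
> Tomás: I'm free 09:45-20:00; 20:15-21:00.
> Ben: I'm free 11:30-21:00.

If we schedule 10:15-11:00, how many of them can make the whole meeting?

Pablo and Tomás can make the full 10:15-11:00 slot — that's 2.

2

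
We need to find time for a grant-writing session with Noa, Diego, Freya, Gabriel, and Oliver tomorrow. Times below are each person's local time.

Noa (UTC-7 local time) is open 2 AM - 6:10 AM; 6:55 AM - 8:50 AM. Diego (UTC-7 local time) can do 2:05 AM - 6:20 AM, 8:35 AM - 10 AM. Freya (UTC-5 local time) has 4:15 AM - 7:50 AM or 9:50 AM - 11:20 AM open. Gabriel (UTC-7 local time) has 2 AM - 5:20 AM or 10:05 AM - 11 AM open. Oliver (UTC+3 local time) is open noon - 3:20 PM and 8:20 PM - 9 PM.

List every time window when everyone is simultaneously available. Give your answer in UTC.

Noa in UTC: 09:00-13:10, 13:55-15:50 (add 7h to convert from UTC-7).
Diego in UTC: 09:05-13:20, 15:35-17:00 (add 7h to convert from UTC-7).
Freya in UTC: 09:15-12:50, 14:50-16:20 (add 5h to convert from UTC-5).
Gabriel in UTC: 09:00-12:20, 17:05-18:00 (add 7h to convert from UTC-7).
Oliver in UTC: 09:00-12:20, 17:20-18:00 (subtract 3h to convert from UTC+3).
Noa ∩ Diego: 09:05-13:10, 15:35-15:50.
Noa ∩ Diego ∩ Freya: 09:15-12:50, 15:35-15:50.
Noa ∩ Diego ∩ Freya ∩ Gabriel: 09:15-12:20.
Noa ∩ Diego ∩ Freya ∩ Gabriel ∩ Oliver: 09:15-12:20.

09:15-12:20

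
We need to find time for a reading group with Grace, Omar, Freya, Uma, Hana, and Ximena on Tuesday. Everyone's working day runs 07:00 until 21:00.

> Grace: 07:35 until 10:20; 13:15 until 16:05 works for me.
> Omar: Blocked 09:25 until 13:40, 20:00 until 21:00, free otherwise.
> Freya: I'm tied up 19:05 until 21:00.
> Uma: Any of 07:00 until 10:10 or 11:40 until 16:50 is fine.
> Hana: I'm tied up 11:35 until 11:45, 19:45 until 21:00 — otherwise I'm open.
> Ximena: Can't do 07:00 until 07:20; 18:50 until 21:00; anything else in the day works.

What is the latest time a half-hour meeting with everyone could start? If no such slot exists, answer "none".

Grace free: 07:35-10:20, 13:15-16:05.
Omar free: 07:00-09:25, 13:40-20:00 (invert busy blocks within the working day).
Freya free: 07:00-19:05 (invert busy blocks within the working day).
Uma free: 07:00-10:10, 11:40-16:50.
Hana free: 07:00-11:35, 11:45-19:45 (invert busy blocks within the working day).
Ximena free: 07:20-18:50 (invert busy blocks within the working day).
Grace ∩ Omar: 07:35-09:25, 13:40-16:05.
Grace ∩ Omar ∩ Freya: 07:35-09:25, 13:40-16:05.
Grace ∩ Omar ∩ Freya ∩ Uma: 07:35-09:25, 13:40-16:05.
Grace ∩ Omar ∩ Freya ∩ Uma ∩ Hana: 07:35-09:25, 13:40-16:05.
Grace ∩ Omar ∩ Freya ∩ Uma ∩ Hana ∩ Ximena: 07:35-09:25, 13:40-16:05.
The last common window of at least 30 minutes is 13:40-16:05; a 30-minute meeting can start as late as 15:35 and still end by 16:05.

15:35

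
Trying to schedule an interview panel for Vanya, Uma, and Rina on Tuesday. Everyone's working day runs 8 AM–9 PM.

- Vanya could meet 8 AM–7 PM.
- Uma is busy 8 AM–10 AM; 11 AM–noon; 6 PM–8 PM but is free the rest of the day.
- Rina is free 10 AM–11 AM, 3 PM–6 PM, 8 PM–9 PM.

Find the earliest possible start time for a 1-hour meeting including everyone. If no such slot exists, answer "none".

Vanya free: 08:00-19:00.
Uma free: 10:00-11:00, 12:00-18:00, 20:00-21:00 (invert busy blocks within the working day).
Rina free: 10:00-11:00, 15:00-18:00, 20:00-21:00.
Vanya ∩ Uma: 10:00-11:00, 12:00-18:00.
Vanya ∩ Uma ∩ Rina: 10:00-11:00, 15:00-18:00.
The first common window of at least 60 minutes is 10:00-11:00, so the earliest start is 10:00.

10:00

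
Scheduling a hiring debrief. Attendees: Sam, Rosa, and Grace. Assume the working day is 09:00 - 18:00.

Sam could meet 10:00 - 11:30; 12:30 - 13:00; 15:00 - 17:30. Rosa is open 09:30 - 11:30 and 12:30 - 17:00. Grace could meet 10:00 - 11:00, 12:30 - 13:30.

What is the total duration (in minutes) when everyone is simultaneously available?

Sam ∩ Rosa: 10:00-11:30, 12:30-13:00, 15:00-17:00.
Sam ∩ Rosa ∩ Grace: 10:00-11:00, 12:30-13:00.
So the common availability across everyone is 10:00-11:00, 12:30-13:00.
Summing the common windows: 60 + 30 = 90 minutes.

90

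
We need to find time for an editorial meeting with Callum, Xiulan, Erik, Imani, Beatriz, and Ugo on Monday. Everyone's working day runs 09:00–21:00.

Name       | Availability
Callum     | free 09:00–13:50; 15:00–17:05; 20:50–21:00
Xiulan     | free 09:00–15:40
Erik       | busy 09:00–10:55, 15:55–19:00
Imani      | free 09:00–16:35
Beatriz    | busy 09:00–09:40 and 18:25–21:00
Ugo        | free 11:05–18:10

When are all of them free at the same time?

11:05-13:50, 15:00-15:40

Callum free: 09:00-13:50, 15:00-17:05, 20:50-21:00.
Xiulan free: 09:00-15:40.
Erik free: 10:55-15:55, 19:00-21:00 (invert busy blocks within the working day).
Imani free: 09:00-16:35.
Beatriz free: 09:40-18:25 (invert busy blocks within the working day).
Ugo free: 11:05-18:10.
Callum ∩ Xiulan: 09:00-13:50, 15:00-15:40.
Callum ∩ Xiulan ∩ Erik: 10:55-13:50, 15:00-15:40.
Callum ∩ Xiulan ∩ Erik ∩ Imani: 10:55-13:50, 15:00-15:40.
Callum ∩ Xiulan ∩ Erik ∩ Imani ∩ Beatriz: 10:55-13:50, 15:00-15:40.
Callum ∩ Xiulan ∩ Erik ∩ Imani ∩ Beatriz ∩ Ugo: 11:05-13:50, 15:00-15:40.
So the common availability across everyone is 11:05-13:50, 15:00-15:40.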